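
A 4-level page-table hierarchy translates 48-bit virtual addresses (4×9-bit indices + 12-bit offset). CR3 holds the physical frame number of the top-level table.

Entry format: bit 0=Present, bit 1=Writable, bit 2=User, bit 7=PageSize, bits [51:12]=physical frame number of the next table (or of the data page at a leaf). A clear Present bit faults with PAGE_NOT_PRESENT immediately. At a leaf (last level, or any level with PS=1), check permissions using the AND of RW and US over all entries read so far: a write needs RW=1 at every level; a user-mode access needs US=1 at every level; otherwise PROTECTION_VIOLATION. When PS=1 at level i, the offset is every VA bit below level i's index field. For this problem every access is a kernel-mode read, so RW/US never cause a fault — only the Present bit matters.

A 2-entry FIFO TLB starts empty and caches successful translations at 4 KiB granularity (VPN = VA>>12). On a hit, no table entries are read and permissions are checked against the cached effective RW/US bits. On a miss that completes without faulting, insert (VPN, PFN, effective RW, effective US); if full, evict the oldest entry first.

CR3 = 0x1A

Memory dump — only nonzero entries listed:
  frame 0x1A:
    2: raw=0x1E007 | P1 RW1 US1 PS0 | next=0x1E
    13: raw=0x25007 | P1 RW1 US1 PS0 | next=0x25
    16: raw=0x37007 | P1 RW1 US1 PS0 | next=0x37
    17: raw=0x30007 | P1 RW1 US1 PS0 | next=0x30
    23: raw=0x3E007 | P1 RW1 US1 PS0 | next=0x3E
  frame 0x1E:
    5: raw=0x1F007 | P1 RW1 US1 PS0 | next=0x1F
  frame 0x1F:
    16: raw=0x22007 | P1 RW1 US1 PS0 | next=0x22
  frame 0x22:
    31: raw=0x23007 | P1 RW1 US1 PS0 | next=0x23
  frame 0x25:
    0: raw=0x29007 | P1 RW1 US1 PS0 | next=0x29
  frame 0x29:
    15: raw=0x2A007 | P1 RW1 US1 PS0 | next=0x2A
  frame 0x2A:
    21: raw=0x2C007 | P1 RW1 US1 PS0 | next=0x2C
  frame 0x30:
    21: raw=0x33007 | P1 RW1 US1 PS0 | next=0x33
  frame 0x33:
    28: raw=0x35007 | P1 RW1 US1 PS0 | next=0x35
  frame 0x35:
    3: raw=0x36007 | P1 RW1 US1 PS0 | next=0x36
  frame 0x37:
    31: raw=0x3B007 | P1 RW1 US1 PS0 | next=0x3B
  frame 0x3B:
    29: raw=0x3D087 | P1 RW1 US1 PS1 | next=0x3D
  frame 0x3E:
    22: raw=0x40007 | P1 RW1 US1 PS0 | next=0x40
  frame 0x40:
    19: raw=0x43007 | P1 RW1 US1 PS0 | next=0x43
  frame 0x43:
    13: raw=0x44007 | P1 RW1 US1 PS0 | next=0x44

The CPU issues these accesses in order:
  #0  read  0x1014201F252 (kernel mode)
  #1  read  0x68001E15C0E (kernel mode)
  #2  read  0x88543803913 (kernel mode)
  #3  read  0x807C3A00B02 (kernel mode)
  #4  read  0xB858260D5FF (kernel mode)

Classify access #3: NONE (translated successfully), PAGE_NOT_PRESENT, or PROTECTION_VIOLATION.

Trace:
#0 VA=0x1014201F252 (r,kernel):
  [0] read 0x1A idx=2: raw=0x1E007 flags P=1 W=1 U=1 S=0
  [1] read 0x1E idx=5: raw=0x1F007 flags P=1 W=1 U=1 S=0
  [2] read 0x1F idx=16: raw=0x22007 flags P=1 W=1 U=1 S=0
  [3] read 0x22 idx=31: raw=0x23007 flags P=1 W=1 U=1 S=0
  ✓ 0x23252  — 4 lookups
#1 VA=0x68001E15C0E (r,kernel):
  [0] read 0x1A idx=13: raw=0x25007 flags P=1 W=1 U=1 S=0
  [1] read 0x25 idx=0: raw=0x29007 flags P=1 W=1 U=1 S=0
  [2] read 0x29 idx=15: raw=0x2A007 flags P=1 W=1 U=1 S=0
  [3] read 0x2A idx=21: raw=0x2C007 flags P=1 W=1 U=1 S=0
  ✓ 0x2CC0E  — 4 lookups
#2 VA=0x88543803913 (r,kernel):
  [0] read 0x1A idx=17: raw=0x30007 flags P=1 W=1 U=1 S=0
  [1] read 0x30 idx=21: raw=0x33007 flags P=1 W=1 U=1 S=0
  [2] read 0x33 idx=28: raw=0x35007 flags P=1 W=1 U=1 S=0
  [3] read 0x35 idx=3: raw=0x36007 flags P=1 W=1 U=1 S=0
  ✓ 0x36913  — 4 lookups
#3 VA=0x807C3A00B02 (r,kernel):
  [0] read 0x1A idx=16: raw=0x37007 flags P=1 W=1 U=1 S=0
  [1] read 0x37 idx=31: raw=0x3B007 flags P=1 W=1 U=1 S=0
  [2] read 0x3B idx=29: raw=0x3D087 flags P=1 W=1 U=1 S=1
  ✓ 0x3DB02 (huge @L2)  — 3 lookups
#4 VA=0xB858260D5FF (r,kernel):
  [0] read 0x1A idx=23: raw=0x3E007 flags P=1 W=1 U=1 S=0
  [1] read 0x3E idx=22: raw=0x40007 flags P=1 W=1 U=1 S=0
  [2] read 0x40 idx=19: raw=0x43007 flags P=1 W=1 U=1 S=0
  [3] read 0x43 idx=13: raw=0x44007 flags P=1 W=1 U=1 S=0
  ✓ 0x445FF  — 4 lookups

Access #3 fault: NONE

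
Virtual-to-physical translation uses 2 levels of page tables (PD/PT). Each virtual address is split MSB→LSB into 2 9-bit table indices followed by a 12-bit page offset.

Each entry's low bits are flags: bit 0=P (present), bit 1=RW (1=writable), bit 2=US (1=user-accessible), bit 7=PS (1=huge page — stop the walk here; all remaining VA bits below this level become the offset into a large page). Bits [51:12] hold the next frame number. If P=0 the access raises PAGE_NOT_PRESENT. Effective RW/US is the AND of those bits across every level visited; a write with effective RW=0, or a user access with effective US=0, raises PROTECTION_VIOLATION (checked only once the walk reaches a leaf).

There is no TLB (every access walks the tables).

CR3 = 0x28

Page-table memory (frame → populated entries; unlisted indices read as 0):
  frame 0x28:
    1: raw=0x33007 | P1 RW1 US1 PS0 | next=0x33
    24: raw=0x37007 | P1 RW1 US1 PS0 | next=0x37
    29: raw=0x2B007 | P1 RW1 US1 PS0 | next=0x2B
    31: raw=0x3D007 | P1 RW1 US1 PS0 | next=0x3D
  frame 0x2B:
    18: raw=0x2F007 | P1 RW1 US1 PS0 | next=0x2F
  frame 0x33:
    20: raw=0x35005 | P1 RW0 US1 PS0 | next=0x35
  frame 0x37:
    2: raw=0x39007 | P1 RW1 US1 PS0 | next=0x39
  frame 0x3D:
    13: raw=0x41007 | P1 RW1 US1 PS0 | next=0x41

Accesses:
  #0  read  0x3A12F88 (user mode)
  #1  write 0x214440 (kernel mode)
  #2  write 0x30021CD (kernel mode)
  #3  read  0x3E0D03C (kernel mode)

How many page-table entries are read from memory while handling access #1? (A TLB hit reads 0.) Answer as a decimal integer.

Walk each access:
#0 VA=0x3A12F88 (r,user):
  L0 @0x28[29] → 0x2B007  P=1,RW=1,US=1,PS=0
  L1 @0x2B[18] → 0x2F007  P=1,RW=1,US=1,PS=0
  ✓ 0x2FF88  — 2 lookups
#1 VA=0x214440 (w,kernel):
  L0 @0x28[1] → 0x33007  P=1,RW=1,US=1,PS=0
  L1 @0x33[20] → 0x35005  P=1,RW=0,US=1,PS=0
  ⇒ fault: PROTECTION_VIOLATION  — 2 lookups
#2 VA=0x30021CD (w,kernel):
  L0 @0x28[24] → 0x37007  P=1,RW=1,US=1,PS=0
  L1 @0x37[2] → 0x39007  P=1,RW=1,US=1,PS=0
  ✓ 0x391CD  — 2 lookups
#3 VA=0x3E0D03C (r,kernel):
  L0 @0x28[31] → 0x3D007  P=1,RW=1,US=1,PS=0
  L1 @0x3D[13] → 0x41007  P=1,RW=1,US=1,PS=0
  ✓ 0x4103C  — 2 lookups

Entries read for #1: 2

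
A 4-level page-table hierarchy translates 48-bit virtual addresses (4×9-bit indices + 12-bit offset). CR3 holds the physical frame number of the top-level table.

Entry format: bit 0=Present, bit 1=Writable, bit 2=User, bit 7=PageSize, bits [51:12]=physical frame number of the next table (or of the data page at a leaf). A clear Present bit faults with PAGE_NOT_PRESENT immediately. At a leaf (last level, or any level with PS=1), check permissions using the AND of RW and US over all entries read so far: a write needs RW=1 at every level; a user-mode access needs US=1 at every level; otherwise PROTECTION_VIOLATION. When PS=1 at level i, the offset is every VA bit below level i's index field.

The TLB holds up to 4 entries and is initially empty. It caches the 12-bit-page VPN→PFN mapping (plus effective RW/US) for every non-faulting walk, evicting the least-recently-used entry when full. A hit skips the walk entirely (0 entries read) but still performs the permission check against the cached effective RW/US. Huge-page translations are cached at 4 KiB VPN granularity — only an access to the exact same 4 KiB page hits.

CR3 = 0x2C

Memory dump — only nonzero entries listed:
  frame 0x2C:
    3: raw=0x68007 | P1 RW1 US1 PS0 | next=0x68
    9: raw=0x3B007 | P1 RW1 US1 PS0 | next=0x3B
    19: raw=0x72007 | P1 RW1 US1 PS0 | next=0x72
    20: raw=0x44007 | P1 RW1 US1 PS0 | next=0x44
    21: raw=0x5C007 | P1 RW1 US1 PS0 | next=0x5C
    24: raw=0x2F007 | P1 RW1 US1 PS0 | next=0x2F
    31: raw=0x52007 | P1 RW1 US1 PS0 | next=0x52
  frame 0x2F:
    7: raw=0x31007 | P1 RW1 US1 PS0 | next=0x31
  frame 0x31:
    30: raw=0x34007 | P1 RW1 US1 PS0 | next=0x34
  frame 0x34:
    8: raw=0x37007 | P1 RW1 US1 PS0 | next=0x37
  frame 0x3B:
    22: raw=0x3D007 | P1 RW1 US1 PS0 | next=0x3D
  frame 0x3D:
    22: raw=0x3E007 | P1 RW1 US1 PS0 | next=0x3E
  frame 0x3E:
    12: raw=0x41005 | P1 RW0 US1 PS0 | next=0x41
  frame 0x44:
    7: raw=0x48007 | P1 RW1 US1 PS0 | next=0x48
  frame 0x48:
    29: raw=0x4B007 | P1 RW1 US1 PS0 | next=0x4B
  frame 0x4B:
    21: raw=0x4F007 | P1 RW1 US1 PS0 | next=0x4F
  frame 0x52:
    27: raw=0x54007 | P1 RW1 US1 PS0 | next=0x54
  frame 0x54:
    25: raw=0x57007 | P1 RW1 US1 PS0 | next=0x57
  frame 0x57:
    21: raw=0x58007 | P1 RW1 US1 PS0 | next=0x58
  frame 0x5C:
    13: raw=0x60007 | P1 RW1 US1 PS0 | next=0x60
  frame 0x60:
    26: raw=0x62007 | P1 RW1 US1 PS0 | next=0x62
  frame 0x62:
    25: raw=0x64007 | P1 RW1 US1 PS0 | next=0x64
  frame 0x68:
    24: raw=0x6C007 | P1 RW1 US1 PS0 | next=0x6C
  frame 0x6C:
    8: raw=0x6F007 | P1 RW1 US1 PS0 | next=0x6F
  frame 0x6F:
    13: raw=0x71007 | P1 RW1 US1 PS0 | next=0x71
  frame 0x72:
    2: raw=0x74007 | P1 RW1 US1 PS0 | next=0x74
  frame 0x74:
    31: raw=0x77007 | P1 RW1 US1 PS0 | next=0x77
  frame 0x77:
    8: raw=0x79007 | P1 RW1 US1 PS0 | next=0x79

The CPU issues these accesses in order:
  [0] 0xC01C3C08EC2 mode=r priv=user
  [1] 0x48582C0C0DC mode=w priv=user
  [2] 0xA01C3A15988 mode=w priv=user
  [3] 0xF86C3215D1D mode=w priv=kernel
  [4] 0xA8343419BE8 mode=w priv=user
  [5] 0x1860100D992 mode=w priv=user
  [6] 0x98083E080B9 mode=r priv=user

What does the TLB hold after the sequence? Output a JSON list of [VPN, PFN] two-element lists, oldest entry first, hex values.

Walk each access:
#0 VA=0xC01C3C08EC2 (r,user):
  [0] read 0x2C idx=24: raw=0x2F007 flags P=1 W=1 U=1 S=0
  [1] read 0x2F idx=7: raw=0x31007 flags P=1 W=1 U=1 S=0
  [2] read 0x31 idx=30: raw=0x34007 flags P=1 W=1 U=1 S=0
  [3] read 0x34 idx=8: raw=0x37007 flags P=1 W=1 U=1 S=0
  ⇒ phys 0x37EC2  [4 reads]
#1 VA=0x48582C0C0DC (w,user):
  [0] read 0x2C idx=9: raw=0x3B007 flags P=1 W=1 U=1 S=0
  [1] read 0x3B idx=22: raw=0x3D007 flags P=1 W=1 U=1 S=0
  [2] read 0x3D idx=22: raw=0x3E007 flags P=1 W=1 U=1 S=0
  [3] read 0x3E idx=12: raw=0x41005 flags P=1 W=0 U=1 S=0
  → PROTECTION_VIOLATION  (4 entries read)
#2 VA=0xA01C3A15988 (w,user):
  [0] read 0x2C idx=20: raw=0x44007 flags P=1 W=1 U=1 S=0
  [1] read 0x44 idx=7: raw=0x48007 flags P=1 W=1 U=1 S=0
  [2] read 0x48 idx=29: raw=0x4B007 flags P=1 W=1 U=1 S=0
  [3] read 0x4B idx=21: raw=0x4F007 flags P=1 W=1 U=1 S=0
  ⇒ phys 0x4F988  [4 reads]
#3 VA=0xF86C3215D1D (w,kernel):
  [0] read 0x2C idx=31: raw=0x52007 flags P=1 W=1 U=1 S=0
  [1] read 0x52 idx=27: raw=0x54007 flags P=1 W=1 U=1 S=0
  [2] read 0x54 idx=25: raw=0x57007 flags P=1 W=1 U=1 S=0
  [3] read 0x57 idx=21: raw=0x58007 flags P=1 W=1 U=1 S=0
  ⇒ phys 0x58D1D  [4 reads]
#4 VA=0xA8343419BE8 (w,user):
  [0] read 0x2C idx=21: raw=0x5C007 flags P=1 W=1 U=1 S=0
  [1] read 0x5C idx=13: raw=0x60007 flags P=1 W=1 U=1 S=0
  [2] read 0x60 idx=26: raw=0x62007 flags P=1 W=1 U=1 S=0
  [3] read 0x62 idx=25: raw=0x64007 flags P=1 W=1 U=1 S=0
  ⇒ phys 0x64BE8  [4 reads]
#5 VA=0x1860100D992 (w,user):
  [0] read 0x2C idx=3: raw=0x68007 flags P=1 W=1 U=1 S=0
  [1] read 0x68 idx=24: raw=0x6C007 flags P=1 W=1 U=1 S=0
  [2] read 0x6C idx=8: raw=0x6F007 flags P=1 W=1 U=1 S=0
  [3] read 0x6F idx=13: raw=0x71007 flags P=1 W=1 U=1 S=0
  ⇒ phys 0x71992  [4 reads]
#6 VA=0x98083E080B9 (r,user):
  [0] read 0x2C idx=19: raw=0x72007 flags P=1 W=1 U=1 S=0
  [1] read 0x72 idx=2: raw=0x74007 flags P=1 W=1 U=1 S=0
  [2] read 0x74 idx=31: raw=0x77007 flags P=1 W=1 U=1 S=0
  [3] read 0x77 idx=8: raw=0x79007 flags P=1 W=1 U=1 S=0
  ⇒ phys 0x790B9  [4 reads]

TLB: [["0xF86C3215", "0x58"], ["0xA8343419", "0x64"], ["0x1860100D", "0x71"], ["0x98083E08", "0x79"]]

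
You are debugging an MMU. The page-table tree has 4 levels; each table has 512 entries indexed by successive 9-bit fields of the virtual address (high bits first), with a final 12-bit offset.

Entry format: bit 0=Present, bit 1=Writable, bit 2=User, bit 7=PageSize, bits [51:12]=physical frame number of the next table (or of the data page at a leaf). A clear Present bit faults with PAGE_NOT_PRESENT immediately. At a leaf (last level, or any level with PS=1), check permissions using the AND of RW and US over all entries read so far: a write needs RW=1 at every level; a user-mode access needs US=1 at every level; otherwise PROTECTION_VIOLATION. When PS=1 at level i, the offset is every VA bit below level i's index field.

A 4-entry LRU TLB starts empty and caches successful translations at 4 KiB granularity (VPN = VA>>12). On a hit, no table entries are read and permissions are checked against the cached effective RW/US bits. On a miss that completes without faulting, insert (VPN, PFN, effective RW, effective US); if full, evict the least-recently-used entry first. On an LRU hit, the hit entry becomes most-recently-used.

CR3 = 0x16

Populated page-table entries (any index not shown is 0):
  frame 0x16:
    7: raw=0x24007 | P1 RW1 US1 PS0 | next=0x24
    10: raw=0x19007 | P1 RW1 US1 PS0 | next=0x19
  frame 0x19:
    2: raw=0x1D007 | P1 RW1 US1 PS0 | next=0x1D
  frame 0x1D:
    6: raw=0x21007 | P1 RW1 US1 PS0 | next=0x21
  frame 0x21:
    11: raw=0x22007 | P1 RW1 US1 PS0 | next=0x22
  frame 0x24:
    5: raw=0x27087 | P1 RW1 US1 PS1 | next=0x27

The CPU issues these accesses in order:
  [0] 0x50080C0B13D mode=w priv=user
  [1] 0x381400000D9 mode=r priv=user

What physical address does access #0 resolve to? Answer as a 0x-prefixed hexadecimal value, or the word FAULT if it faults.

Trace:
#0 VA=0x50080C0B13D (w,user):
  L0: frame=0x16 idx=10 entry=0x19007 [P=1 RW=1 US=1 PS=0]
  L1: frame=0x19 idx=2 entry=0x1D007 [P=1 RW=1 US=1 PS=0]
  L2: frame=0x1D idx=6 entry=0x21007 [P=1 RW=1 US=1 PS=0]
  L3: frame=0x21 idx=11 entry=0x22007 [P=1 RW=1 US=1 PS=0]
  → PA=0x2213D  (4 entries read)
#1 VA=0x381400000D9 (r,user):
  L0: frame=0x16 idx=7 entry=0x24007 [P=1 RW=1 US=1 PS=0]
  L1: frame=0x24 idx=5 entry=0x27087 [P=1 RW=1 US=1 PS=1]
  → PA=0x270D9 (huge @L1)  (2 entries read)

Access #0 PA: 0x2213D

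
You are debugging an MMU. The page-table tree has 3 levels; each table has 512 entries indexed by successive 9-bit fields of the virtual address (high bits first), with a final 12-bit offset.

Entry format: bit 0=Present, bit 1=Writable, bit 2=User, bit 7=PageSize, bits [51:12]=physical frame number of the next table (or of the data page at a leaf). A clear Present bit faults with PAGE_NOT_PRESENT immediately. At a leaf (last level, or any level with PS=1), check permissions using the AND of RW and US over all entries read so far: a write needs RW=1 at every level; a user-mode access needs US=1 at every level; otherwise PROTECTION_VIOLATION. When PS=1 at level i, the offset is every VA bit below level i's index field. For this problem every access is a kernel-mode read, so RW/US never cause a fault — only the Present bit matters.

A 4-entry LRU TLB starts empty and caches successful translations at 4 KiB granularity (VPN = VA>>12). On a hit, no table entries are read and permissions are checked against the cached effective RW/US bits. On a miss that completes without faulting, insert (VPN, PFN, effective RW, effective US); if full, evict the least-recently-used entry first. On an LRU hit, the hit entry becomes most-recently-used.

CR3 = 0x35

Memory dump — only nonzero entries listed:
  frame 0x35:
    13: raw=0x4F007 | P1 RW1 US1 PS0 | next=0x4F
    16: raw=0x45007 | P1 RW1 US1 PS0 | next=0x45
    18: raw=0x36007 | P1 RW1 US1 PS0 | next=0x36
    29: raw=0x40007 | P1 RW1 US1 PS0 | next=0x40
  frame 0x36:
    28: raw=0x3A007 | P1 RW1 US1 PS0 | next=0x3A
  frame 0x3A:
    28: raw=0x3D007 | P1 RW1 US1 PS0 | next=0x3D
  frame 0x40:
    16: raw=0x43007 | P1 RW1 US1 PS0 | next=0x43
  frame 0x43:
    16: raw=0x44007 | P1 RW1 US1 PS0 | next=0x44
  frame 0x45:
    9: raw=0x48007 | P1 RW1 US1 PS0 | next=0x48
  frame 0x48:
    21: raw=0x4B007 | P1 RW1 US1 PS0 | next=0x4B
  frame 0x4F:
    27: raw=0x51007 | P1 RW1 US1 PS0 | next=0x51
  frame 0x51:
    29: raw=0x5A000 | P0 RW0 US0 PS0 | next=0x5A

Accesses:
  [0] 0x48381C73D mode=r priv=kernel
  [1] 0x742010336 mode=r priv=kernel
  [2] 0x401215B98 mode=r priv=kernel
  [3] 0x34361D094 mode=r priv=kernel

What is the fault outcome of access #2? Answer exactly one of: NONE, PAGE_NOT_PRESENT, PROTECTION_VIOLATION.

Per-access translation:
#0 VA=0x48381C73D (r,kernel):
  L0 @0x35[18] → 0x36007  P=1,RW=1,US=1,PS=0
  L1 @0x36[28] → 0x3A007  P=1,RW=1,US=1,PS=0
  L2 @0x3A[28] → 0x3D007  P=1,RW=1,US=1,PS=0
  → PA=0x3D73D  (3 entries read)
#1 VA=0x742010336 (r,kernel):
  L0 @0x35[29] → 0x40007  P=1,RW=1,US=1,PS=0
  L1 @0x40[16] → 0x43007  P=1,RW=1,US=1,PS=0
  L2 @0x43[16] → 0x44007  P=1,RW=1,US=1,PS=0
  → PA=0x44336  (3 entries read)
#2 VA=0x401215B98 (r,kernel):
  L0 @0x35[16] → 0x45007  P=1,RW=1,US=1,PS=0
  L1 @0x45[9] → 0x48007  P=1,RW=1,US=1,PS=0
  L2 @0x48[21] → 0x4B007  P=1,RW=1,US=1,PS=0
  → PA=0x4BB98  (3 entries read)
#3 VA=0x34361D094 (r,kernel):
  L0 @0x35[13] → 0x4F007  P=1,RW=1,US=1,PS=0
  L1 @0x4F[27] → 0x51007  P=1,RW=1,US=1,PS=0
  L2 @0x51[29] → 0x5A000  P=0,RW=0,US=0,PS=0
  ✗ PAGE_NOT_PRESENT  [3 reads]

Access #2 fault: NONE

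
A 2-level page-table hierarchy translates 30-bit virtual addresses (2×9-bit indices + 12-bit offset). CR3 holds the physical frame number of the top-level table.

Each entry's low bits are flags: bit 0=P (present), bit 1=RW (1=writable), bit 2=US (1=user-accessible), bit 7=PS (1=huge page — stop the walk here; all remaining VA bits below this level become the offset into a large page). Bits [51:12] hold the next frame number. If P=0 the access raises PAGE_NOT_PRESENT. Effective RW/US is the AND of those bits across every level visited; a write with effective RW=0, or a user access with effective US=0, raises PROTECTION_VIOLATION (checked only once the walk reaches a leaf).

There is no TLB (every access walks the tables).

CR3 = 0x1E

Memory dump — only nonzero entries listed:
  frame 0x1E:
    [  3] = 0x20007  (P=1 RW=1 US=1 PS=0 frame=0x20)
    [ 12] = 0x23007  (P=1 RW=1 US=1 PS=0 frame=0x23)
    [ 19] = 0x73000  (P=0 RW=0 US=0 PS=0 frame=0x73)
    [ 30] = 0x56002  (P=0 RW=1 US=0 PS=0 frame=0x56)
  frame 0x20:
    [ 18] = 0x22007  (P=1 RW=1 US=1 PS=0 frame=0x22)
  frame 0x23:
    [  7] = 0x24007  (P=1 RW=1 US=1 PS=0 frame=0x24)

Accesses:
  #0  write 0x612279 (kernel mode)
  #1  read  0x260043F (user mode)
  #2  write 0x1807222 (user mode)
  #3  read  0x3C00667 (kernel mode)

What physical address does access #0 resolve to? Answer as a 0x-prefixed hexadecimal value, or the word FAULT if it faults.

Walk each access:
#0 VA=0x612279 (w,kernel):
  lvl0: tbl 0x1E, slot 3 ⇒ 0x20007 (P1/RW1/US1/PS0)
  lvl1: tbl 0x20, slot 18 ⇒ 0x22007 (P1/RW1/US1/PS0)
  → PA=0x22279  (2 entries read)
#1 VA=0x260043F (r,user):
  lvl0: tbl 0x1E, slot 19 ⇒ 0x73000 (P0/RW0/US0/PS0)
  → PAGE_NOT_PRESENT  (1 entries read)
#2 VA=0x1807222 (w,user):
  lvl0: tbl 0x1E, slot 12 ⇒ 0x23007 (P1/RW1/US1/PS0)
  lvl1: tbl 0x23, slot 7 ⇒ 0x24007 (P1/RW1/US1/PS0)
  → PA=0x24222  (2 entries read)
#3 VA=0x3C00667 (r,kernel):
  lvl0: tbl 0x1E, slot 30 ⇒ 0x56002 (P0/RW1/US0/PS0)
  → PAGE_NOT_PRESENT  (1 entries read)

Access #0 PA: 0x22279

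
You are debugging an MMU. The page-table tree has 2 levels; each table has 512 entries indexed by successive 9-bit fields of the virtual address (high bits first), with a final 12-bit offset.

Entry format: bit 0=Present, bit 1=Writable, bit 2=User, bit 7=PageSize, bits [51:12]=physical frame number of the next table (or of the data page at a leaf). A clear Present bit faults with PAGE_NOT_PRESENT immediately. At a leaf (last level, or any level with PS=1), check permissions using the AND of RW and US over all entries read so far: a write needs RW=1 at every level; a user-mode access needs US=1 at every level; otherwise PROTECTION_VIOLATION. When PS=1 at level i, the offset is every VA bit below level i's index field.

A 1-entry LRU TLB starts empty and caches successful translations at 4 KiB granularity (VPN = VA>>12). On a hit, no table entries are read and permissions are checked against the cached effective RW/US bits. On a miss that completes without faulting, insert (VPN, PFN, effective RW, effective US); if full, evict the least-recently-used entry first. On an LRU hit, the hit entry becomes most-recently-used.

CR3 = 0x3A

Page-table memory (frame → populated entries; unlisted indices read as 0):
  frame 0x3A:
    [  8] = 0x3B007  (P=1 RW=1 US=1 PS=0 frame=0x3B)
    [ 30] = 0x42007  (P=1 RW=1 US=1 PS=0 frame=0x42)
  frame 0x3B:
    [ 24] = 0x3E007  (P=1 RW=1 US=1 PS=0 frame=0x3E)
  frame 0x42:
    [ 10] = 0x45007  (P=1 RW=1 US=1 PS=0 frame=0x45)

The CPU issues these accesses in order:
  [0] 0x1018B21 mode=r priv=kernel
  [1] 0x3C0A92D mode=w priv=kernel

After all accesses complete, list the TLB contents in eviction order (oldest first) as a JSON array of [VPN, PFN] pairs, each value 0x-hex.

Walk each access:
#0 VA=0x1018B21 (r,kernel):
  [0] read 0x3A idx=8: raw=0x3B007 flags P=1 W=1 U=1 S=0
  [1] read 0x3B idx=24: raw=0x3E007 flags P=1 W=1 U=1 S=0
  → PA=0x3EB21  (2 entries read)
#1 VA=0x3C0A92D (w,kernel):
  [0] read 0x3A idx=30: raw=0x42007 flags P=1 W=1 U=1 S=0
  [1] read 0x42 idx=10: raw=0x45007 flags P=1 W=1 U=1 S=0
  → PA=0x4592D  (2 entries read)

TLB: [["0x3C0A", "0x45"]]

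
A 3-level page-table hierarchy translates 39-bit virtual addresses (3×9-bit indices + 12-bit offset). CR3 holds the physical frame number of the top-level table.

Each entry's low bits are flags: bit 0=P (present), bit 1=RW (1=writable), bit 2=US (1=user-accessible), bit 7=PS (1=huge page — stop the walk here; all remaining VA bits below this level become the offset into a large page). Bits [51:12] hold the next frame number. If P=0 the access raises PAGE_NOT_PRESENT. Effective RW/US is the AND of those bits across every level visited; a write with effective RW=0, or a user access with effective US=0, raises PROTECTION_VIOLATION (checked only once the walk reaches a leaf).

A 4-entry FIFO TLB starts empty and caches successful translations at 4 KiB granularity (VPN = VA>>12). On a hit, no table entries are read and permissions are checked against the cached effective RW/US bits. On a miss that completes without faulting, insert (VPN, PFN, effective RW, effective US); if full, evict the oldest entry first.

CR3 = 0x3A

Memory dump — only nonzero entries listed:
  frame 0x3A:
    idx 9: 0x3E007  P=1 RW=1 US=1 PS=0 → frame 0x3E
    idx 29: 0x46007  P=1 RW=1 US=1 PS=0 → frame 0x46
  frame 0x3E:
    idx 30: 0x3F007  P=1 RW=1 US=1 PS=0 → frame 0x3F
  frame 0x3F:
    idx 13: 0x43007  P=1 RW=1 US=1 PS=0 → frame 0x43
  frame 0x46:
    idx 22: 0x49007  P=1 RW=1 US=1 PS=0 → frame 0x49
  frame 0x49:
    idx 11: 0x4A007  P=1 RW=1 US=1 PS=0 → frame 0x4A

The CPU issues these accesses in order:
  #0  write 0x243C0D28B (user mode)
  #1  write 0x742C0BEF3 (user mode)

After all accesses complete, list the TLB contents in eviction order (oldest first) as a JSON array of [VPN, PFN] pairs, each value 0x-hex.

Trace:
#0 VA=0x243C0D28B (w,user):
  lvl0: tbl 0x3A, slot 9 ⇒ 0x3E007 (P1/RW1/US1/PS0)
  lvl1: tbl 0x3E, slot 30 ⇒ 0x3F007 (P1/RW1/US1/PS0)
  lvl2: tbl 0x3F, slot 13 ⇒ 0x43007 (P1/RW1/US1/PS0)
  ✓ 0x4328B  — 3 lookups
#1 VA=0x742C0BEF3 (w,user):
  lvl0: tbl 0x3A, slot 29 ⇒ 0x46007 (P1/RW1/US1/PS0)
  lvl1: tbl 0x46, slot 22 ⇒ 0x49007 (P1/RW1/US1/PS0)
  lvl2: tbl 0x49, slot 11 ⇒ 0x4A007 (P1/RW1/US1/PS0)
  ✓ 0x4AEF3  — 3 lookups

TLB: [["0x243C0D", "0x43"], ["0x742C0B", "0x4A"]]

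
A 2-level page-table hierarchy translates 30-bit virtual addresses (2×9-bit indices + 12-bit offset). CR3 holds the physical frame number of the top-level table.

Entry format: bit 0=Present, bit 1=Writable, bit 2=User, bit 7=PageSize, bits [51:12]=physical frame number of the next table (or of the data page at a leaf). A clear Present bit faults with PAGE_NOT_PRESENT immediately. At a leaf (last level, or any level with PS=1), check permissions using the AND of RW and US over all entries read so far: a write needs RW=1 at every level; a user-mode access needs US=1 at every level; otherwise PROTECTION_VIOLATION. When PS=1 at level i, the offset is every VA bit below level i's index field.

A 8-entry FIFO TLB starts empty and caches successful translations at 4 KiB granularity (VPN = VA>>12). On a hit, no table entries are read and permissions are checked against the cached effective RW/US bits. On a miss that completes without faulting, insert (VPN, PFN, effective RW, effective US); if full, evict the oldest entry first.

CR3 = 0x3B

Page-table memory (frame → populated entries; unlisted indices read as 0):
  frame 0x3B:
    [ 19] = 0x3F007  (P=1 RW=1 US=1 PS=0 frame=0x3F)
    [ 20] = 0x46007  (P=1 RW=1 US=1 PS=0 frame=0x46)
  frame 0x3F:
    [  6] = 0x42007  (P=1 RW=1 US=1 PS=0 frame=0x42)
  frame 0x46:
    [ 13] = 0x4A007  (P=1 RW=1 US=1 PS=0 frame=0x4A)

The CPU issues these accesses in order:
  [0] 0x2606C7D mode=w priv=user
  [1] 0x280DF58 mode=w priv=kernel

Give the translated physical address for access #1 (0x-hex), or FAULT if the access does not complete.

Per-access translation:
#0 VA=0x2606C7D (w,user):
  L0: frame=0x3B idx=19 entry=0x3F007 [P=1 RW=1 US=1 PS=0]
  L1: frame=0x3F idx=6 entry=0x42007 [P=1 RW=1 US=1 PS=0]
  ⇒ phys 0x42C7D  [2 reads]
#1 VA=0x280DF58 (w,kernel):
  L0: frame=0x3B idx=20 entry=0x46007 [P=1 RW=1 US=1 PS=0]
  L1: frame=0x46 idx=13 entry=0x4A007 [P=1 RW=1 US=1 PS=0]
  ⇒ phys 0x4AF58  [2 reads]

Access #1 PA: 0x4AF58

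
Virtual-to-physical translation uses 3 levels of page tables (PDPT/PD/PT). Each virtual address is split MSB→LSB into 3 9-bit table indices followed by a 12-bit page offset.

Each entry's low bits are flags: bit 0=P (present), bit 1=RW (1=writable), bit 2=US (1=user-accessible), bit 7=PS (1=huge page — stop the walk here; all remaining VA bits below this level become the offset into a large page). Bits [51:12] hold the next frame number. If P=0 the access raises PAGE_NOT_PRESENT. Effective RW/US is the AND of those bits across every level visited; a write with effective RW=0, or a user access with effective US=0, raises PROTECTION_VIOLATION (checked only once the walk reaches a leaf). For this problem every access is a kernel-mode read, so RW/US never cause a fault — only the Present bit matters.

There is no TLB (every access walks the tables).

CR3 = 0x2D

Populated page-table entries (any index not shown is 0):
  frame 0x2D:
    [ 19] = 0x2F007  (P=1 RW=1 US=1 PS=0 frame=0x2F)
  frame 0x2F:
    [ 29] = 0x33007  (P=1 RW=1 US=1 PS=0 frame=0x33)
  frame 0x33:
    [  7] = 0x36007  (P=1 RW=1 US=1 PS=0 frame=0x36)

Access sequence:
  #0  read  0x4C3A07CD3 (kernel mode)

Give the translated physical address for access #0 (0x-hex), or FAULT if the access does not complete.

Trace:
#0 VA=0x4C3A07CD3 (r,kernel):
  L0: frame=0x2D idx=19 entry=0x2F007 [P=1 RW=1 US=1 PS=0]
  L1: frame=0x2F idx=29 entry=0x33007 [P=1 RW=1 US=1 PS=0]
  L2: frame=0x33 idx=7 entry=0x36007 [P=1 RW=1 US=1 PS=0]
  → PA=0x36CD3  (3 entries read)

Access #0 PA: 0x36CD3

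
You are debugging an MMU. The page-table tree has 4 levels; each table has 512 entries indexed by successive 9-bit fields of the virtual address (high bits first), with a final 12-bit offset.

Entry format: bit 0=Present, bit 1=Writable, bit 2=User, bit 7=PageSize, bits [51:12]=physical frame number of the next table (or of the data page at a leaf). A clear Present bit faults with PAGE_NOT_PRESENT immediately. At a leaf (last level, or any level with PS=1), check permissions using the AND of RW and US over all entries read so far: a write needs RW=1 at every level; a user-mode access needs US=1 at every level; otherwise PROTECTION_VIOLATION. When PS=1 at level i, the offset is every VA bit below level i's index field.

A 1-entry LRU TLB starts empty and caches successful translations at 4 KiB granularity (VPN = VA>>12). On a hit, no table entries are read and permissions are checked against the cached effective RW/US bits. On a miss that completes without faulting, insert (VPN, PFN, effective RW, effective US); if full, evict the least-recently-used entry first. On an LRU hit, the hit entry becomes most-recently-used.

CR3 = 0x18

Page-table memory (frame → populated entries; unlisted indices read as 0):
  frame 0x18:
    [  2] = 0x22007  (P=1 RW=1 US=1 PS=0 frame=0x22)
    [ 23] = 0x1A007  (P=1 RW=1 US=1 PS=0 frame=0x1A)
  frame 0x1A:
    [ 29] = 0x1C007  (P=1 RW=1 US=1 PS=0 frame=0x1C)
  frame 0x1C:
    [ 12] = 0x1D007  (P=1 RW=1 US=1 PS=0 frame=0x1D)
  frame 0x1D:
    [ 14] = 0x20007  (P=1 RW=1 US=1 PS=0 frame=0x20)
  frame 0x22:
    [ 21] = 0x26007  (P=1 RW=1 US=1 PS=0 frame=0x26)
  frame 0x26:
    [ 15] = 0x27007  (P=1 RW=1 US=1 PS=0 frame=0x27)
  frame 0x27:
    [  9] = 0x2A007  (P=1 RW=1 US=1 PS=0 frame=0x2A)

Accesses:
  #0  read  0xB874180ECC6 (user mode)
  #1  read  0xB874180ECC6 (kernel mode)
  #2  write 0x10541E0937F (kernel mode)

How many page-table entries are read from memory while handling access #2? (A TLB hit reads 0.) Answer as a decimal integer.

Walk each access:
#0 VA=0xB874180ECC6 (r,user):
  lvl0: tbl 0x18, slot 23 ⇒ 0x1A007 (P1/RW1/US1/PS0)
  lvl1: tbl 0x1A, slot 29 ⇒ 0x1C007 (P1/RW1/US1/PS0)
  lvl2: tbl 0x1C, slot 12 ⇒ 0x1D007 (P1/RW1/US1/PS0)
  lvl3: tbl 0x1D, slot 14 ⇒ 0x20007 (P1/RW1/US1/PS0)
  → PA=0x20CC6  (4 entries read)
#1 VA=0xB874180ECC6 (r,kernel):
  TLB hit vpn=0xB874180E → PA=0x20CC6
#2 VA=0x10541E0937F (w,kernel):
  lvl0: tbl 0x18, slot 2 ⇒ 0x22007 (P1/RW1/US1/PS0)
  lvl1: tbl 0x22, slot 21 ⇒ 0x26007 (P1/RW1/US1/PS0)
  lvl2: tbl 0x26, slot 15 ⇒ 0x27007 (P1/RW1/US1/PS0)
  lvl3: tbl 0x27, slot 9 ⇒ 0x2A007 (P1/RW1/US1/PS0)
  → PA=0x2A37F  (4 entries read)

Entries read for #2: 4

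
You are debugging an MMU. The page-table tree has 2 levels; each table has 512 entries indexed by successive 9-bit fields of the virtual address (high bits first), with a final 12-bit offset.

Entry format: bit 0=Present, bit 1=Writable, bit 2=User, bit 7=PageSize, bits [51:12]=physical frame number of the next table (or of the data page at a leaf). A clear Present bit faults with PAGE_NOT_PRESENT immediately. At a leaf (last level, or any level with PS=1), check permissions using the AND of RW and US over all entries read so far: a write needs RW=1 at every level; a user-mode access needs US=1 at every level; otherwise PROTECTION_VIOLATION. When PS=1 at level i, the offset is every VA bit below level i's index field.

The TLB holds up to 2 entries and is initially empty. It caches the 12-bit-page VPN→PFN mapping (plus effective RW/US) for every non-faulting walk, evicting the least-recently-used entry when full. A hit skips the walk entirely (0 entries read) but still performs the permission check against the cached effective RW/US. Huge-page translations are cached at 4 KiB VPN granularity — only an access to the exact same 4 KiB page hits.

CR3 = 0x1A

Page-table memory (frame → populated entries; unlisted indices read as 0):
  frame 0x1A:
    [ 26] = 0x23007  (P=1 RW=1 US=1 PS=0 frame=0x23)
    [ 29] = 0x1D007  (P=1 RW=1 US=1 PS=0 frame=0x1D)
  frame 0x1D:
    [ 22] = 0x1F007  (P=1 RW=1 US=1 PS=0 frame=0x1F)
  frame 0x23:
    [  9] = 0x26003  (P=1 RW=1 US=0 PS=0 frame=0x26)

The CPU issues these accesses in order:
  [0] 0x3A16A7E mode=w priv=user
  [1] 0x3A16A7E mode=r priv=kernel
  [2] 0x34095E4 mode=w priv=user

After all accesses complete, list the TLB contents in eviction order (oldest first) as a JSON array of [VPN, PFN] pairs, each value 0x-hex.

Walk each access:
#0 VA=0x3A16A7E (w,user):
  [0] read 0x1A idx=29: raw=0x1D007 flags P=1 W=1 U=1 S=0
  [1] read 0x1D idx=22: raw=0x1F007 flags P=1 W=1 U=1 S=0
  → PA=0x1FA7E  (2 entries read)
#1 VA=0x3A16A7E (r,kernel):
  TLB hit vpn=0x3A16 → PA=0x1FA7E
#2 VA=0x34095E4 (w,user):
  [0] read 0x1A idx=26: raw=0x23007 flags P=1 W=1 U=1 S=0
  [1] read 0x23 idx=9: raw=0x26003 flags P=1 W=1 U=0 S=0
  → PROTECTION_VIOLATION  (2 entries read)

TLB: [["0x3A16", "0x1F"]]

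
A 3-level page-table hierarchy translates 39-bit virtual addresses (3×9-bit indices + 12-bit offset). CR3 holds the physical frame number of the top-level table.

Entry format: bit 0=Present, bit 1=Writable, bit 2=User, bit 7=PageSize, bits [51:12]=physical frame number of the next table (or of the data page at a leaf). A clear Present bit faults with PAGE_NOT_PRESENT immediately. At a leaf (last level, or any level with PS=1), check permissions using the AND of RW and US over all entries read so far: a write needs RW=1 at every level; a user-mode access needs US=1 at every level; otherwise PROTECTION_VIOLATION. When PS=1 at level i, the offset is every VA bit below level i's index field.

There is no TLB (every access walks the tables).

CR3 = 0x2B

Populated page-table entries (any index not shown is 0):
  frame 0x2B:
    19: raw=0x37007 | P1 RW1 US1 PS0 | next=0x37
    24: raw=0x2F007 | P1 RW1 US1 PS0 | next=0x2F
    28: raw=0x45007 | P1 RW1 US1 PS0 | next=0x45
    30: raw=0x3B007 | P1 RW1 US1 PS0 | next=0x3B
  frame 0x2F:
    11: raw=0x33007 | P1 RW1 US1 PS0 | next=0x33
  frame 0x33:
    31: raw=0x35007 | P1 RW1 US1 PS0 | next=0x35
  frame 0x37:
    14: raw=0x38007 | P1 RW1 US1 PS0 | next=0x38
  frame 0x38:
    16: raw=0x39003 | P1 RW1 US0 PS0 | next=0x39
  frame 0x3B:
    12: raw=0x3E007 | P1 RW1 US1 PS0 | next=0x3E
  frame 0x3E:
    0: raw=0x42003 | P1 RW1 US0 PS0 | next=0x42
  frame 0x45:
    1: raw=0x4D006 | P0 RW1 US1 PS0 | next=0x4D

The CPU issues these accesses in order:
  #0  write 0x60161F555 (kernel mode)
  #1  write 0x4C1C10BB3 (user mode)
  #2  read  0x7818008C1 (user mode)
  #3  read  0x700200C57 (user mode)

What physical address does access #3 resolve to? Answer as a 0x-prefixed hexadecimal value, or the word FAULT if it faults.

Trace:
#0 VA=0x60161F555 (w,kernel):
  lvl0: tbl 0x2B, slot 24 ⇒ 0x2F007 (P1/RW1/US1/PS0)
  lvl1: tbl 0x2F, slot 11 ⇒ 0x33007 (P1/RW1/US1/PS0)
  lvl2: tbl 0x33, slot 31 ⇒ 0x35007 (P1/RW1/US1/PS0)
  ✓ 0x35555  — 3 lookups
#1 VA=0x4C1C10BB3 (w,user):
  lvl0: tbl 0x2B, slot 19 ⇒ 0x37007 (P1/RW1/US1/PS0)
  lvl1: tbl 0x37, slot 14 ⇒ 0x38007 (P1/RW1/US1/PS0)
  lvl2: tbl 0x38, slot 16 ⇒ 0x39003 (P1/RW1/US0/PS0)
  ⇒ fault: PROTECTION_VIOLATION  — 3 lookups
#2 VA=0x7818008C1 (r,user):
  lvl0: tbl 0x2B, slot 30 ⇒ 0x3B007 (P1/RW1/US1/PS0)
  lvl1: tbl 0x3B, slot 12 ⇒ 0x3E007 (P1/RW1/US1/PS0)
  lvl2: tbl 0x3E, slot 0 ⇒ 0x42003 (P1/RW1/US0/PS0)
  ⇒ fault: PROTECTION_VIOLATION  — 3 lookups
#3 VA=0x700200C57 (r,user):
  lvl0: tbl 0x2B, slot 28 ⇒ 0x45007 (P1/RW1/US1/PS0)
  lvl1: tbl 0x45, slot 1 ⇒ 0x4D006 (P0/RW1/US1/PS0)
  ⇒ fault: PAGE_NOT_PRESENT  — 2 lookups

Access #3 PA: FAULT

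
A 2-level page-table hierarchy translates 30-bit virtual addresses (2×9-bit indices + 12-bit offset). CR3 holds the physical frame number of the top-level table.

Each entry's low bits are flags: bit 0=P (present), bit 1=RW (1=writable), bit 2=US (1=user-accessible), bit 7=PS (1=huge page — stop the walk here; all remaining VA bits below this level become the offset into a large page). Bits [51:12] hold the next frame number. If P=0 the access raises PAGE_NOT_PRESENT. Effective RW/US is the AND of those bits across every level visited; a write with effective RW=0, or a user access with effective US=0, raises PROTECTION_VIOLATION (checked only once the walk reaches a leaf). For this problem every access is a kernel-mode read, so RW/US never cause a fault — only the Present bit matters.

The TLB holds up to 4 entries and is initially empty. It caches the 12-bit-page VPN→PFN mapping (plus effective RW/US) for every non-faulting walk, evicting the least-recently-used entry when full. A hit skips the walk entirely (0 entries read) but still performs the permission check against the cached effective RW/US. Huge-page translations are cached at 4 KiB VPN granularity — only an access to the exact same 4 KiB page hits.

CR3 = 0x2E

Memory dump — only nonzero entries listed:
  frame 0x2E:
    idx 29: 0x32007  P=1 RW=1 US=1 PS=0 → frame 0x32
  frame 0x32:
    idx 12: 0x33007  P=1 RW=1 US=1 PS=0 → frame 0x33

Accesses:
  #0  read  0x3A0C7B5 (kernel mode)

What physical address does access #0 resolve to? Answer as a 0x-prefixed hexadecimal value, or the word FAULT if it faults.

Walk each access:
#0 VA=0x3A0C7B5 (r,kernel):
  L0 @0x2E[29] → 0x32007  P=1,RW=1,US=1,PS=0
  L1 @0x32[12] → 0x33007  P=1,RW=1,US=1,PS=0
  ⇒ phys 0x337B5  [2 reads]

Access #0 PA: 0x337B5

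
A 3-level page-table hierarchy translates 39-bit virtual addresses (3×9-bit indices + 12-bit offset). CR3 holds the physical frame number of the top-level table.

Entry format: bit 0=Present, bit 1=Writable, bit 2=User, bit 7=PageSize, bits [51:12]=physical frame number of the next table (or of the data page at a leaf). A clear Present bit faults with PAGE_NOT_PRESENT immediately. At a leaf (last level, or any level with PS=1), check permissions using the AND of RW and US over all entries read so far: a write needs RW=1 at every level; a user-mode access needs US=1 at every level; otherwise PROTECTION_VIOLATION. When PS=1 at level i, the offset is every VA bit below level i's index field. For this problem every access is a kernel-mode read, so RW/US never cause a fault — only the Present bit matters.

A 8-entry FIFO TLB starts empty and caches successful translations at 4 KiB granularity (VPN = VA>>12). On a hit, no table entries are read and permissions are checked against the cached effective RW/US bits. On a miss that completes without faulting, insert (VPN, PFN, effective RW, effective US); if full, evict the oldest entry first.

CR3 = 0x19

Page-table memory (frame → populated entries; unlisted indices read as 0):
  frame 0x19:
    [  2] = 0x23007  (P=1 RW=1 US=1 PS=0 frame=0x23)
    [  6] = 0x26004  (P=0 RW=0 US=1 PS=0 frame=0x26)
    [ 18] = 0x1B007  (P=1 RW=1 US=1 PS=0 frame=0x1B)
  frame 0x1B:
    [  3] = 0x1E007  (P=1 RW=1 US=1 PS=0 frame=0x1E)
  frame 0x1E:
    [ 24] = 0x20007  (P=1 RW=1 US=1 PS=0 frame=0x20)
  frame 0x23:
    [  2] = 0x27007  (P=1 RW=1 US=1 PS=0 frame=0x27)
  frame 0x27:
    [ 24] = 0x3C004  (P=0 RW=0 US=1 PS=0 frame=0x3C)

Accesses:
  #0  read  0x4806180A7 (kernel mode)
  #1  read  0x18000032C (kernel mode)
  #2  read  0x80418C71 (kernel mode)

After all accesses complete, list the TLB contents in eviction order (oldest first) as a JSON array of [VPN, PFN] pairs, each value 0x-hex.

Per-access translation:
#0 VA=0x4806180A7 (r,kernel):
  lvl0: tbl 0x19, slot 18 ⇒ 0x1B007 (P1/RW1/US1/PS0)
  lvl1: tbl 0x1B, slot 3 ⇒ 0x1E007 (P1/RW1/US1/PS0)
  lvl2: tbl 0x1E, slot 24 ⇒ 0x20007 (P1/RW1/US1/PS0)
  → PA=0x200A7  (3 entries read)
#1 VA=0x18000032C (r,kernel):
  lvl0: tbl 0x19, slot 6 ⇒ 0x26004 (P0/RW0/US1/PS0)
  ✗ PAGE_NOT_PRESENT  [1 reads]
#2 VA=0x80418C71 (r,kernel):
  lvl0: tbl 0x19, slot 2 ⇒ 0x23007 (P1/RW1/US1/PS0)
  lvl1: tbl 0x23, slot 2 ⇒ 0x27007 (P1/RW1/US1/PS0)
  lvl2: tbl 0x27, slot 24 ⇒ 0x3C004 (P0/RW0/US1/PS0)
  ✗ PAGE_NOT_PRESENT  [3 reads]

TLB: [["0x480618", "0x20"]]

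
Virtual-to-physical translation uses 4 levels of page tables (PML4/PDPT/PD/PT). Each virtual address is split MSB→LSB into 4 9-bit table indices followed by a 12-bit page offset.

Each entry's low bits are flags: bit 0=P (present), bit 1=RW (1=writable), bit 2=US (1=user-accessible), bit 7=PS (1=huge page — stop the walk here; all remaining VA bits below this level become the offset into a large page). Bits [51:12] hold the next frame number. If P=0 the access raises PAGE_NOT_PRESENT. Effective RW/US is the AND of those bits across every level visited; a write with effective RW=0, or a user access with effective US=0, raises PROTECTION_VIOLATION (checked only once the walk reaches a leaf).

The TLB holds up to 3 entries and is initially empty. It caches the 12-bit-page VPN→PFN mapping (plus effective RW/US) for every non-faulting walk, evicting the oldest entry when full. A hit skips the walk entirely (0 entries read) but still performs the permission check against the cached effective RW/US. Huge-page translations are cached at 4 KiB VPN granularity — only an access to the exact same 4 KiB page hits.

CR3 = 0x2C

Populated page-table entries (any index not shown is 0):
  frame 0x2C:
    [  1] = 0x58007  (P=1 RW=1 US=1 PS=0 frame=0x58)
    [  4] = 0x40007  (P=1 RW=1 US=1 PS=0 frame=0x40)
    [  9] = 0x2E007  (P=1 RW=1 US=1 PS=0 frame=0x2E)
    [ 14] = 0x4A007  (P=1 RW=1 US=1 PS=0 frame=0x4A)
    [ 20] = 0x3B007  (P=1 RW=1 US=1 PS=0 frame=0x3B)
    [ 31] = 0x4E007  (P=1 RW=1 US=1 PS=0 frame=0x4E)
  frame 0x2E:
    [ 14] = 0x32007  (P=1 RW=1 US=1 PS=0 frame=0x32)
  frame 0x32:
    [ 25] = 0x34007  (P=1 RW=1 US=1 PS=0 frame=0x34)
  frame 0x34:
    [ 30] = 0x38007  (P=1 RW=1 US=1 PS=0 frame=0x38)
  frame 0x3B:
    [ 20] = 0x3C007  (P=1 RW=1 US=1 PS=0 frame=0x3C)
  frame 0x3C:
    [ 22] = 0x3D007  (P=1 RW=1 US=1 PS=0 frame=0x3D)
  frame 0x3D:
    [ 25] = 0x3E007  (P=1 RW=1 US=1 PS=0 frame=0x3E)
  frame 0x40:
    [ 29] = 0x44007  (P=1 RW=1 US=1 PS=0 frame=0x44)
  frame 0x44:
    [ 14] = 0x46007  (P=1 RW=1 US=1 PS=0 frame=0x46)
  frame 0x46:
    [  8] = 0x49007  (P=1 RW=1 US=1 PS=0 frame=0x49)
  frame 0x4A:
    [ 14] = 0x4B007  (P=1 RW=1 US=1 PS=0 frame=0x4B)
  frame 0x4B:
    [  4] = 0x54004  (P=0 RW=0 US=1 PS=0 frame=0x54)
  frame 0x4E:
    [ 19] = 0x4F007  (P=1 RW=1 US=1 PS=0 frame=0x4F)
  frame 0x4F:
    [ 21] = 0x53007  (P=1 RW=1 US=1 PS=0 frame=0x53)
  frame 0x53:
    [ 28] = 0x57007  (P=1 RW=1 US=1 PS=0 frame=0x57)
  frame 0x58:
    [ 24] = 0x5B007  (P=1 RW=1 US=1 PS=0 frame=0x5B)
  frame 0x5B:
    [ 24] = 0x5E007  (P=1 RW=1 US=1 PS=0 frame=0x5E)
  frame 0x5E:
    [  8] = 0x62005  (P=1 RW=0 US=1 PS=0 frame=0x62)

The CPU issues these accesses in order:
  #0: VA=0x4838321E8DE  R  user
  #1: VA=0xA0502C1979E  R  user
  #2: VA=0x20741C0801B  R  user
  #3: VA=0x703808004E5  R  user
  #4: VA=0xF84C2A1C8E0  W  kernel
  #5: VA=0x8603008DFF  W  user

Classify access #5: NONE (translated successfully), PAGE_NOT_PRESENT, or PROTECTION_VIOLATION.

Per-access translation:
#0 VA=0x4838321E8DE (r,user):
  [0] read 0x2C idx=9: raw=0x2E007 flags P=1 W=1 U=1 S=0
  [1] read 0x2E idx=14: raw=0x32007 flags P=1 W=1 U=1 S=0
  [2] read 0x32 idx=25: raw=0x34007 flags P=1 W=1 U=1 S=0
  [3] read 0x34 idx=30: raw=0x38007 flags P=1 W=1 U=1 S=0
  ⇒ phys 0x388DE  [4 reads]
#1 VA=0xA0502C1979E (r,user):
  [0] read 0x2C idx=20: raw=0x3B007 flags P=1 W=1 U=1 S=0
  [1] read 0x3B idx=20: raw=0x3C007 flags P=1 W=1 U=1 S=0
  [2] read 0x3C idx=22: raw=0x3D007 flags P=1 W=1 U=1 S=0
  [3] read 0x3D idx=25: raw=0x3E007 flags P=1 W=1 U=1 S=0
  ⇒ phys 0x3E79E  [4 reads]
#2 VA=0x20741C0801B (r,user):
  [0] read 0x2C idx=4: raw=0x40007 flags P=1 W=1 U=1 S=0
  [1] read 0x40 idx=29: raw=0x44007 flags P=1 W=1 U=1 S=0
  [2] read 0x44 idx=14: raw=0x46007 flags P=1 W=1 U=1 S=0
  [3] read 0x46 idx=8: raw=0x49007 flags P=1 W=1 U=1 S=0
  ⇒ phys 0x4901B  [4 reads]
#3 VA=0x703808004E5 (r,user):
  [0] read 0x2C idx=14: raw=0x4A007 flags P=1 W=1 U=1 S=0
  [1] read 0x4A idx=14: raw=0x4B007 flags P=1 W=1 U=1 S=0
  [2] read 0x4B idx=4: raw=0x54004 flags P=0 W=0 U=1 S=0
  ✗ PAGE_NOT_PRESENT  [3 reads]
#4 VA=0xF84C2A1C8E0 (w,kernel):
  [0] read 0x2C idx=31: raw=0x4E007 flags P=1 W=1 U=1 S=0
  [1] read 0x4E idx=19: raw=0x4F007 flags P=1 W=1 U=1 S=0
  [2] read 0x4F idx=21: raw=0x53007 flags P=1 W=1 U=1 S=0
  [3] read 0x53 idx=28: raw=0x57007 flags P=1 W=1 U=1 S=0
  ⇒ phys 0x578E0  [4 reads]
#5 VA=0x8603008DFF (w,user):
  [0] read 0x2C idx=1: raw=0x58007 flags P=1 W=1 U=1 S=0
  [1] read 0x58 idx=24: raw=0x5B007 flags P=1 W=1 U=1 S=0
  [2] read 0x5B idx=24: raw=0x5E007 flags P=1 W=1 U=1 S=0
  [3] read 0x5E idx=8: raw=0x62005 flags P=1 W=0 U=1 S=0
  ✗ PROTECTION_VIOLATION  [4 reads]

Access #5 fault: PROTECTION_VIOLATION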